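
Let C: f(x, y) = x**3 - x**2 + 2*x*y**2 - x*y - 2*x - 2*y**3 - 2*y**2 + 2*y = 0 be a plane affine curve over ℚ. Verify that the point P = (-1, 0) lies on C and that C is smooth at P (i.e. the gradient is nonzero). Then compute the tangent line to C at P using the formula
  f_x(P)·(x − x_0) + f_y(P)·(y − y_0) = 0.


Tangent line at P: 3*x + 3*y + 3 = 0.

Step 1: f(-1, 0) = 0, so P lies on C.
Step 2: partial derivatives
  f_x(x, y) = 3*x**2 - 2*x + 2*y**2 - y - 2, f_y(x, y) = 4*x*y - x - 6*y**2 - 4*y + 2.
  f_x(P) = 3, f_y(P) = 3 (gradient nonzero, so P is smooth).
Step 3: tangent line at P: 3·(x − -1) + 3·(y − 0) = 0.
Expanding: 3*x + 3*y + 3 = 0.


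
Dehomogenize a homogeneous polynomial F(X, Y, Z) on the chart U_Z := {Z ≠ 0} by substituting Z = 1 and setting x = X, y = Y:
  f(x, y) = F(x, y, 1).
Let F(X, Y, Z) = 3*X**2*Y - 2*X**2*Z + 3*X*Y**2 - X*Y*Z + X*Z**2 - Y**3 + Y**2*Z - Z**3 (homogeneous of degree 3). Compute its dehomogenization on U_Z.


f(x, y) = 3*x**2*y - 2*x**2 + 3*x*y**2 - x*y + x - y**3 + y**2 - 1

On U_Z we set Z = 1. Each monomial c·X^i·Y^j·Z^k in F becomes c·x^i·y^j·1^k = c·x^i·y^j.
Substituting Z = 1: F(X, Y, 1) = 3*x**2*y - 2*x**2 + 3*x*y**2 - x*y + x - y**3 + y**2 - 1.
Note: deg(f) ≤ deg(F) = 3; strict inequality happens when F is divisible by Z (lost terms).


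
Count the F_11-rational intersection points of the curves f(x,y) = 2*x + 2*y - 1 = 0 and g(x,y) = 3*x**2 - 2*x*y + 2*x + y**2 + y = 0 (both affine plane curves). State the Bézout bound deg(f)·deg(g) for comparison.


Common zeros: {(5, 1), (8, 9)}; count = 2; Bézout bound = 2.

deg(f) = 1, deg(g) = 2, so Bézout bound = 2.
Scan x ∈ F_11. For each x, list the y ∈ F_11 with f(x, y) ≡ 0 and those with g(x, y) ≡ 0 (mod 11); the common zeros in that column are the intersection.
  x = 0: f ≡ 0 at y ∈ {6}; g ≡ 0 at y ∈ {0, 10}; common: ∅.
  x = 1: f ≡ 0 at y ∈ {5}; g ≡ 0 at y ∈ {3, 9}; common: ∅.
  x = 2: f ≡ 0 at y ∈ {4}; g ≡ 0 at y ∈ {7}; common: ∅.
  x = 3: f ≡ 0 at y ∈ {3}; g ≡ 0 at y ∈ {0, 5}; common: ∅.
  x = 4: f ≡ 0 at y ∈ {2}; g ≡ 0 at y ∈ {3, 4}; common: ∅.
  x = 5: f ≡ 0 at y ∈ {1}; g ≡ 0 at y ∈ {1, 8}; common: {1}.
  x = 6: f ≡ 0 at y ∈ {0}; g ≡ 0 at y ∈ {1, 10}; common: ∅.
  x = 7: f ≡ 0 at y ∈ {10}; g ≡ 0 at y ∈ {5, 8}; common: ∅.
  x = 8: f ≡ 0 at y ∈ {9}; g ≡ 0 at y ∈ {6, 9}; common: {9}.
  x = 9: f ≡ 0 at y ∈ {8}; g ≡ 0 at y ∈ {2, 4}; common: ∅.
  x = 10: f ≡ 0 at y ∈ {7}; g ≡ 0 at y ∈ {2, 6}; common: ∅.
Collecting: common zeros = {(5, 1), (8, 9)}, so the count is 2.
Comparison with the Bézout bound: 2 ≤ 2 = deg(f)·deg(g), as expected for curves with no common component (the bound is attained).


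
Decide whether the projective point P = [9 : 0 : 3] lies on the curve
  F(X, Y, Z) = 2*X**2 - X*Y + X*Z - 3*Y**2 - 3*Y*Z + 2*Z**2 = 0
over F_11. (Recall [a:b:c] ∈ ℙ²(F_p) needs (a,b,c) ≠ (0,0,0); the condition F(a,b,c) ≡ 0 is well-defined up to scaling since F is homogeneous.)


F(9,0,3) ≡ 9 (mod 11); P is NOT on the curve.

Evaluate F(9, 0, 3) term-by-term (mod 11).
  2*X**2 ↦ 2·81·1·1 = 162
  -X*Y ↦ -1·9·0·1 = 0
  X*Z ↦ 1·9·1·3 = 27
  -3*Y**2 ↦ -3·1·0·1 = 0
  -3*Y*Z ↦ -3·1·0·3 = 0
  2*Z**2 ↦ 2·1·1·9 = 18
Sum: F(9, 0, 3) = (162) + (0) + (27) + (0) + (0) + (18) = 207.
Reducing mod 11: 207 ≡ 9 (mod 11).
Since F(a, b, c) ≡ 9 ≠ 0 (mod 11), P does NOT lie on the curve.


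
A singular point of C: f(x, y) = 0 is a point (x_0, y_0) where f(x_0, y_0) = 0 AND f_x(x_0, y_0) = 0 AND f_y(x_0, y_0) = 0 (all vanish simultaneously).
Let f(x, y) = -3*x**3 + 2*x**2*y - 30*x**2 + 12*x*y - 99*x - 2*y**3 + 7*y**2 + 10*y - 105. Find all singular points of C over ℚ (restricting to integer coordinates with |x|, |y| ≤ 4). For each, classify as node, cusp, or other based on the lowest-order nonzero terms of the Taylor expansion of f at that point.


Singular points: {(-3, 1)}; classification: node.

Compute partial derivatives:
  f_x = -9*x**2 + 4*x*y - 60*x + 12*y - 99.
  f_y = 2*x**2 + 12*x - 6*y**2 + 14*y + 10.
Scan x_0 ∈ {−4, ..., 4}. For each x_0, f_y(x_0, y) is a polynomial in y; find its integer roots y ∈ {−4, ..., 4}, then test f_x and f at those candidates.
  x = -4: f_y(-4, y) = -6*y**2 + 14*y - 6; no integer root y with |y| ≤ 4.
  x = -3: f_y(-3, y) = -6*y**2 + 14*y - 8; vanishes at y ∈ {1}. (-3, 1): f_x = 0, f = 0 — SINGULAR.
  x = -2: f_y(-2, y) = -6*y**2 + 14*y - 6; no integer root y with |y| ≤ 4.
  x = -1: f_y(-1, y) = -6*y**2 + 14*y; vanishes at y ∈ {0}. (-1, 0): f_x = -48 ≠ 0.
  x = 0: f_y(0, y) = -6*y**2 + 14*y + 10; no integer root y with |y| ≤ 4.
  x = 1: f_y(1, y) = -6*y**2 + 14*y + 24; no integer root y with |y| ≤ 4.
  x = 2: f_y(2, y) = -6*y**2 + 14*y + 42; no integer root y with |y| ≤ 4.
  x = 3: f_y(3, y) = -6*y**2 + 14*y + 64; no integer root y with |y| ≤ 4.
  x = 4: f_y(4, y) = -6*y**2 + 14*y + 90; no integer root y with |y| ≤ 4.
Only singular point on the grid: (-3, 1).
Classify: substitute x = -3 + u, y = 1 + v and expand: f = -3*u**3 + 2*u**2*v - u**2 - 2*v**3 + v**2.
No constant or linear terms (consistent with a singular point). Quadratic part: -u**2 + v**2. Cubic part: -3*u**3 + 2*u**2*v - 2*v**3.
The quadratic part v**2 - u**2 = (v − u)(v + u) splits into two distinct linear factors, so there are two distinct tangent lines y − 1 = ±(x − -3) — this is a node (ordinary double point).
Classification: node.


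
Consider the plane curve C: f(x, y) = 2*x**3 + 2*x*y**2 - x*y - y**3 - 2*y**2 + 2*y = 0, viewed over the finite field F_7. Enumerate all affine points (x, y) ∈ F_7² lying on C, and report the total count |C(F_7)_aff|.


Affine F_7-points: {(0, 0), (2, 3), (3, 1), (4, 2), (6, 3)}; count = 5.

For each of the 49 pairs (x, y) ∈ F_7², evaluate f(x, y) mod 7. Record the zeros.
  x = 0: [0↦0, 1↦6, 2↦2, 3↦3, 4↦3, 5↦3, 6↦4]  zeros at y ∈ {0}
  x = 1: [0↦2, 1↦2, 2↦3, 3↦6, 4↦5, 5↦1, 6↦2]  zeros at y ∈ ∅
  x = 2: [0↦2, 1↦3, 2↦2, 3↦0, 4↦5, 5↦4, 6↦5]  zeros at y ∈ {3}
  x = 3: [0↦5, 1↦0, 2↦4, 3↦4, 4↦1, 5↦3, 6↦4]  zeros at y ∈ {1}
  x = 4: [0↦2, 1↦5, 2↦0, 3↦2, 4↦5, 5↦3, 6↦4]  zeros at y ∈ {2}
  x = 5: [0↦5, 1↦2, 2↦2, 3↦6, 4↦1, 5↦2, 6↦3]  zeros at y ∈ ∅
  x = 6: [0↦5, 1↦3, 2↦1, 3↦0, 4↦1, 5↦5, 6↦6]  zeros at y ∈ {3}
Collecting zeros: affine points = {(0, 0), (2, 3), (3, 1), (4, 2), (6, 3)}.
Total count |C(F_7)_aff| = 5.


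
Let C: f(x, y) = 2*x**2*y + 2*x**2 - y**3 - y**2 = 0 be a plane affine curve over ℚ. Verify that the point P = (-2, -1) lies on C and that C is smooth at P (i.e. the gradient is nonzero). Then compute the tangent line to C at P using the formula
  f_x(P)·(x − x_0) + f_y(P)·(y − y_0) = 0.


Tangent line at P: 7*y + 7 = 0.

Step 1: f(-2, -1) = 0, so P lies on C.
Step 2: partial derivatives
  f_x(x, y) = 4*x*y + 4*x, f_y(x, y) = 2*x**2 - 3*y**2 - 2*y.
  f_x(P) = 0, f_y(P) = 7 (gradient nonzero, so P is smooth).
Step 3: tangent line at P: 0·(x − -2) + 7·(y − -1) = 0.
Expanding: 7*y + 7 = 0.


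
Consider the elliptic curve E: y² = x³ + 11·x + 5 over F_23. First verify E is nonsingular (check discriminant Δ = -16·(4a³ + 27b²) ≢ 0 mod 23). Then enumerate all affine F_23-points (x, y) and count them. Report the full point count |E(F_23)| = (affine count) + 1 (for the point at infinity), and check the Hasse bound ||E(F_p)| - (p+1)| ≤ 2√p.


Affine points = {(2, 9), (2, 14), (5, 1), (5, 22), (11, 10), (11, 13), (12, 5), (12, 18), (15, 7), (15, 16), (18, 3), (18, 20), (19, 9), (19, 14), (22, 4), (22, 19)}; affine count = 16; |E(F_23)| = 17.

Discriminant check: Δ ∝ 4a³ + 27b² = 4·11³ + 27·5² = 4·1331 + 27·25 ≡ 19 (mod 23). Nonzero ⇒ E is nonsingular.
For each x ∈ F_23, compute rhs = x³ + 11·x + 5 mod 23, then count y ∈ F_23 with y² ≡ rhs.
  x = 0: rhs = 5, matching y values: none (0 points).
  x = 1: rhs = 17, matching y values: none (0 points).
  x = 2: rhs = 12, matching y values: 9, 14 (2 points).
  x = 3: rhs = 19, matching y values: none (0 points).
  x = 4: rhs = 21, matching y values: none (0 points).
  x = 5: rhs = 1, matching y values: 1, 22 (2 points).
  x = 6: rhs = 11, matching y values: none (0 points).
  x = 7: rhs = 11, matching y values: none (0 points).
  x = 8: rhs = 7, matching y values: none (0 points).
  x = 9: rhs = 5, matching y values: none (0 points).
  x = 10: rhs = 11, matching y values: none (0 points).
  x = 11: rhs = 8, matching y values: 10, 13 (2 points).
  x = 12: rhs = 2, matching y values: 5, 18 (2 points).
  x = 13: rhs = 22, matching y values: none (0 points).
  x = 14: rhs = 5, matching y values: none (0 points).
  x = 15: rhs = 3, matching y values: 7, 16 (2 points).
  x = 16: rhs = 22, matching y values: none (0 points).
  x = 17: rhs = 22, matching y values: none (0 points).
  x = 18: rhs = 9, matching y values: 3, 20 (2 points).
  x = 19: rhs = 12, matching y values: 9, 14 (2 points).
  x = 20: rhs = 14, matching y values: none (0 points).
  x = 21: rhs = 21, matching y values: none (0 points).
  x = 22: rhs = 16, matching y values: 4, 19 (2 points).
Total affine count: 16.
Full point count |E(F_23)| = 16 + 1 = 17.
Hasse bound: |17 − (23+1)| = |-7| = 7 ≤ 2√23 ≈ 9.5917 ✓.


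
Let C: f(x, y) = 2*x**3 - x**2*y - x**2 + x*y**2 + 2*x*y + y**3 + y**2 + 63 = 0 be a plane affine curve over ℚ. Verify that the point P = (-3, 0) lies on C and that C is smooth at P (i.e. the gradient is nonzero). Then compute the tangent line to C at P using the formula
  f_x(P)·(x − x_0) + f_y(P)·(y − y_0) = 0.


Tangent line at P: 60*x - 15*y + 180 = 0.

Step 1: f(-3, 0) = 0, so P lies on C.
Step 2: partial derivatives
  f_x(x, y) = 6*x**2 - 2*x*y - 2*x + y**2 + 2*y, f_y(x, y) = -x**2 + 2*x*y + 2*x + 3*y**2 + 2*y.
  f_x(P) = 60, f_y(P) = -15 (gradient nonzero, so P is smooth).
Step 3: tangent line at P: 60·(x − -3) + -15·(y − 0) = 0.
Expanding: 60*x - 15*y + 180 = 0.


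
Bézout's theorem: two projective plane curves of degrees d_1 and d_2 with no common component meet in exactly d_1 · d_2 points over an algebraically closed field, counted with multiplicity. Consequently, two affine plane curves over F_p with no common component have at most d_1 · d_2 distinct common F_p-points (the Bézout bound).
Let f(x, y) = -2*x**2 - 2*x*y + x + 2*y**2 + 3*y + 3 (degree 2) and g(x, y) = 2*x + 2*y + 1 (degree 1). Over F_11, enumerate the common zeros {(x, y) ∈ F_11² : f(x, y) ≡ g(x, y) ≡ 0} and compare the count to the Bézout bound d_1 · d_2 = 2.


Common zeros: ∅; count = 0; Bézout bound = 2.

deg(f) = 2, deg(g) = 1, so Bézout bound = 2.
Scan x ∈ F_11. For each x, list the y ∈ F_11 with f(x, y) ≡ 0 and those with g(x, y) ≡ 0 (mod 11); the common zeros in that column are the intersection.
  x = 0: f ≡ 0 at y ∈ ∅; g ≡ 0 at y ∈ {5}; common: ∅.
  x = 1: f ≡ 0 at y ∈ ∅; g ≡ 0 at y ∈ {4}; common: ∅.
  x = 2: f ≡ 0 at y ∈ {7, 10}; g ≡ 0 at y ∈ {3}; common: ∅.
  x = 3: f ≡ 0 at y ∈ ∅; g ≡ 0 at y ∈ {2}; common: ∅.
  x = 4: f ≡ 0 at y ∈ {3, 5}; g ≡ 0 at y ∈ {1}; common: ∅.
  x = 5: f ≡ 0 at y ∈ {10}; g ≡ 0 at y ∈ {0}; common: ∅.
  x = 6: f ≡ 0 at y ∈ ∅; g ≡ 0 at y ∈ {10}; common: ∅.
  x = 7: f ≡ 0 at y ∈ {0}; g ≡ 0 at y ∈ {9}; common: ∅.
  x = 8: f ≡ 0 at y ∈ {5, 7}; g ≡ 0 at y ∈ {8}; common: ∅.
  x = 9: f ≡ 0 at y ∈ ∅; g ≡ 0 at y ∈ {7}; common: ∅.
  x = 10: f ≡ 0 at y ∈ {0, 3}; g ≡ 0 at y ∈ {6}; common: ∅.
Collecting: common zeros = ∅, so the count is 0.
Comparison with the Bézout bound: 0 ≤ 2 = deg(f)·deg(g), as expected for curves with no common component (the affine F_11-count falls short of the bound because intersections may lie at infinity, over extension fields, or carry multiplicity).


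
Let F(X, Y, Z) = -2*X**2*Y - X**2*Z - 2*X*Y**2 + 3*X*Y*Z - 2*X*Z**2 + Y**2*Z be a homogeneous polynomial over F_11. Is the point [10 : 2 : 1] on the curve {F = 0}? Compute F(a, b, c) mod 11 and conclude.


F(10,2,1) ≡ 3 (mod 11); P is NOT on the curve.

Evaluate F(10, 2, 1) term-by-term (mod 11).
  -2*X**2*Y ↦ -2·100·2·1 = -400
  -X**2*Z ↦ -1·100·1·1 = -100
  -2*X*Y**2 ↦ -2·10·4·1 = -80
  3*X*Y*Z ↦ 3·10·2·1 = 60
  -2*X*Z**2 ↦ -2·10·1·1 = -20
  Y**2*Z ↦ 1·1·4·1 = 4
Sum: F(10, 2, 1) = (-400) + (-100) + (-80) + (60) + (-20) + (4) = -536.
Reducing mod 11: -536 ≡ 3 (mod 11).
Since F(a, b, c) ≡ 3 ≠ 0 (mod 11), P does NOT lie on the curve.


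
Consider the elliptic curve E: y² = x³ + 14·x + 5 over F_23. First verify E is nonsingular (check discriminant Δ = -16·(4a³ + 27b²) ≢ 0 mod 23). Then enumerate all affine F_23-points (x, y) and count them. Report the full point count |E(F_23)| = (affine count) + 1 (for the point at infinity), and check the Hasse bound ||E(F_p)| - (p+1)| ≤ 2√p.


Affine points = {(2, 8), (2, 15), (5, 4), (5, 19), (6, 11), (6, 12), (7, 3), (7, 20), (8, 10), (8, 13), (9, 3), (9, 20), (10, 8), (10, 15), (11, 8), (11, 15), (14, 1), (14, 22), (15, 5), (15, 18), (16, 1), (16, 22), (17, 2), (17, 21), (19, 0), (22, 6), (22, 17)}; affine count = 27; |E(F_23)| = 28.

Discriminant check: Δ ∝ 4a³ + 27b² = 4·14³ + 27·5² = 4·2744 + 27·25 ≡ 13 (mod 23). Nonzero ⇒ E is nonsingular.
For each x ∈ F_23, compute rhs = x³ + 14·x + 5 mod 23, then count y ∈ F_23 with y² ≡ rhs.
  x = 0: rhs = 5, matching y values: none (0 points).
  x = 1: rhs = 20, matching y values: none (0 points).
  x = 2: rhs = 18, matching y values: 8, 15 (2 points).
  x = 3: rhs = 5, matching y values: none (0 points).
  x = 4: rhs = 10, matching y values: none (0 points).
  x = 5: rhs = 16, matching y values: 4, 19 (2 points).
  x = 6: rhs = 6, matching y values: 11, 12 (2 points).
  x = 7: rhs = 9, matching y values: 3, 20 (2 points).
  x = 8: rhs = 8, matching y values: 10, 13 (2 points).
  x = 9: rhs = 9, matching y values: 3, 20 (2 points).
  x = 10: rhs = 18, matching y values: 8, 15 (2 points).
  x = 11: rhs = 18, matching y values: 8, 15 (2 points).
  x = 12: rhs = 15, matching y values: none (0 points).
  x = 13: rhs = 15, matching y values: none (0 points).
  x = 14: rhs = 1, matching y values: 1, 22 (2 points).
  x = 15: rhs = 2, matching y values: 5, 18 (2 points).
  x = 16: rhs = 1, matching y values: 1, 22 (2 points).
  x = 17: rhs = 4, matching y values: 2, 21 (2 points).
  x = 18: rhs = 17, matching y values: none (0 points).
  x = 19: rhs = 0, matching y values: 0 (1 points).
  x = 20: rhs = 5, matching y values: none (0 points).
  x = 21: rhs = 15, matching y values: none (0 points).
  x = 22: rhs = 13, matching y values: 6, 17 (2 points).
Total affine count: 27.
Full point count |E(F_23)| = 27 + 1 = 28.
Hasse bound: |28 − (23+1)| = |4| = 4 ≤ 2√23 ≈ 9.5917 ✓.


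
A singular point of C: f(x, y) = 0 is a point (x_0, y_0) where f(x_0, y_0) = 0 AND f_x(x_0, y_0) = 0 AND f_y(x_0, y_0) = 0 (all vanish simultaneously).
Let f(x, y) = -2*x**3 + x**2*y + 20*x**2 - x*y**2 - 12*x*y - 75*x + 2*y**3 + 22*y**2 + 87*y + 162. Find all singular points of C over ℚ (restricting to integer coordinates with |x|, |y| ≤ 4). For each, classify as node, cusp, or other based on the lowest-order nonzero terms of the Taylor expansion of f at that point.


Singular points: {(3, -3)}; classification: node.

Compute partial derivatives:
  f_x = -6*x**2 + 2*x*y + 40*x - y**2 - 12*y - 75.
  f_y = x**2 - 2*x*y - 12*x + 6*y**2 + 44*y + 87.
Scan x_0 ∈ {−4, ..., 4}. For each x_0, f_y(x_0, y) is a polynomial in y; find its integer roots y ∈ {−4, ..., 4}, then test f_x and f at those candidates.
  x = -4: f_y(-4, y) = 6*y**2 + 52*y + 151; no integer root y with |y| ≤ 4.
  x = -3: f_y(-3, y) = 6*y**2 + 50*y + 132; no integer root y with |y| ≤ 4.
  x = -2: f_y(-2, y) = 6*y**2 + 48*y + 115; no integer root y with |y| ≤ 4.
  x = -1: f_y(-1, y) = 6*y**2 + 46*y + 100; no integer root y with |y| ≤ 4.
  x = 0: f_y(0, y) = 6*y**2 + 44*y + 87; no integer root y with |y| ≤ 4.
  x = 1: f_y(1, y) = 6*y**2 + 42*y + 76; no integer root y with |y| ≤ 4.
  x = 2: f_y(2, y) = 6*y**2 + 40*y + 67; no integer root y with |y| ≤ 4.
  x = 3: f_y(3, y) = 6*y**2 + 38*y + 60; vanishes at y ∈ {-3}. (3, -3): f_x = 0, f = 0 — SINGULAR.
  x = 4: f_y(4, y) = 6*y**2 + 36*y + 55; no integer root y with |y| ≤ 4.
Only singular point on the grid: (3, -3).
Classify: substitute x = 3 + u, y = -3 + v and expand: f = -2*u**3 + u**2*v - u**2 - u*v**2 + 2*v**3 + v**2.
No constant or linear terms (consistent with a singular point). Quadratic part: -u**2 + v**2. Cubic part: -2*u**3 + u**2*v - u*v**2 + 2*v**3.
The quadratic part v**2 - u**2 = (v − u)(v + u) splits into two distinct linear factors, so there are two distinct tangent lines y − -3 = ±(x − 3) — this is a node (ordinary double point).
Classification: node.


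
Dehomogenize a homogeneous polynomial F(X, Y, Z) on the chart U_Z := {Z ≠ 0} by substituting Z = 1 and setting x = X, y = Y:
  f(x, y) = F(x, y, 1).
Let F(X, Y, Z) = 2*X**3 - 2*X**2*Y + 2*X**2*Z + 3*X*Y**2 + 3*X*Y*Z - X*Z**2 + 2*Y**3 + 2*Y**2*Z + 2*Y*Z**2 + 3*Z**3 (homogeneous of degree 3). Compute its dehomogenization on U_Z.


f(x, y) = 2*x**3 - 2*x**2*y + 2*x**2 + 3*x*y**2 + 3*x*y - x + 2*y**3 + 2*y**2 + 2*y + 3

On U_Z we set Z = 1. Each monomial c·X^i·Y^j·Z^k in F becomes c·x^i·y^j·1^k = c·x^i·y^j.
Substituting Z = 1: F(X, Y, 1) = 2*x**3 - 2*x**2*y + 2*x**2 + 3*x*y**2 + 3*x*y - x + 2*y**3 + 2*y**2 + 2*y + 3.
Note: deg(f) ≤ deg(F) = 3; strict inequality happens when F is divisible by Z (lost terms).


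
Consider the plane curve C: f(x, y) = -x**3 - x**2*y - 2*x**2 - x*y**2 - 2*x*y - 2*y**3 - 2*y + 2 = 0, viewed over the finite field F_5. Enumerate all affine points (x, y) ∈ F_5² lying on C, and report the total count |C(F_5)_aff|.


Affine F_5-points: {(1, 4), (3, 1), (3, 2), (3, 3), (4, 4)}; count = 5.

For each of the 25 pairs (x, y) ∈ F_5², evaluate f(x, y) mod 5. Record the zeros.
  x = 0: [0↦2, 1↦3, 2↦2, 3↦2, 4↦1]  zeros at y ∈ ∅
  x = 1: [0↦4, 1↦1, 2↦4, 3↦1, 4↦0]  zeros at y ∈ {4}
  x = 2: [0↦1, 1↦2, 2↦2, 3↦4, 4↦1]  zeros at y ∈ ∅
  x = 3: [0↦2, 1↦0, 2↦0, 3↦0, 4↦3]  zeros at y ∈ {1, 2, 3}
  x = 4: [0↦1, 1↦4, 2↦2, 3↦3, 4↦0]  zeros at y ∈ {4}
Collecting zeros: affine points = {(1, 4), (3, 1), (3, 2), (3, 3), (4, 4)}.
Total count |C(F_5)_aff| = 5.


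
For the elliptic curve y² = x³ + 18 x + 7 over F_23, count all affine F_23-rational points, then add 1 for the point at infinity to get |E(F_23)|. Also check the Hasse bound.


Affine points = {(1, 7), (1, 16), (6, 3), (6, 20), (7, 4), (7, 19), (9, 1), (9, 22), (11, 8), (11, 15), (13, 0), (14, 6), (14, 17), (15, 8), (15, 15), (19, 3), (19, 20), (20, 8), (20, 15), (21, 3), (21, 20)}; affine count = 21; |E(F_23)| = 22.

Discriminant check: Δ ∝ 4a³ + 27b² = 4·18³ + 27·7² = 4·5832 + 27·49 ≡ 18 (mod 23). Nonzero ⇒ E is nonsingular.
For each x ∈ F_23, compute rhs = x³ + 18·x + 7 mod 23, then count y ∈ F_23 with y² ≡ rhs.
  x = 0: rhs = 7, matching y values: none (0 points).
  x = 1: rhs = 3, matching y values: 7, 16 (2 points).
  x = 2: rhs = 5, matching y values: none (0 points).
  x = 3: rhs = 19, matching y values: none (0 points).
  x = 4: rhs = 5, matching y values: none (0 points).
  x = 5: rhs = 15, matching y values: none (0 points).
  x = 6: rhs = 9, matching y values: 3, 20 (2 points).
  x = 7: rhs = 16, matching y values: 4, 19 (2 points).
  x = 8: rhs = 19, matching y values: none (0 points).
  x = 9: rhs = 1, matching y values: 1, 22 (2 points).
  x = 10: rhs = 14, matching y values: none (0 points).
  x = 11: rhs = 18, matching y values: 8, 15 (2 points).
  x = 12: rhs = 19, matching y values: none (0 points).
  x = 13: rhs = 0, matching y values: 0 (1 points).
  x = 14: rhs = 13, matching y values: 6, 17 (2 points).
  x = 15: rhs = 18, matching y values: 8, 15 (2 points).
  x = 16: rhs = 21, matching y values: none (0 points).
  x = 17: rhs = 5, matching y values: none (0 points).
  x = 18: rhs = 22, matching y values: none (0 points).
  x = 19: rhs = 9, matching y values: 3, 20 (2 points).
  x = 20: rhs = 18, matching y values: 8, 15 (2 points).
  x = 21: rhs = 9, matching y values: 3, 20 (2 points).
  x = 22: rhs = 11, matching y values: none (0 points).
Total affine count: 21.
Full point count |E(F_23)| = 21 + 1 = 22.
Hasse bound: |22 − (23+1)| = |-2| = 2 ≤ 2√23 ≈ 9.5917 ✓.


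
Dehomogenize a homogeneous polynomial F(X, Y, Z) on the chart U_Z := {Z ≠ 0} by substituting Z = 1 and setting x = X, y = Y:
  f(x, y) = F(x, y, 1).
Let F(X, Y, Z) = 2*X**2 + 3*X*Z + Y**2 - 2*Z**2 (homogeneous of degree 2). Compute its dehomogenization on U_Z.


f(x, y) = 2*x**2 + 3*x + y**2 - 2

On U_Z we set Z = 1. Each monomial c·X^i·Y^j·Z^k in F becomes c·x^i·y^j·1^k = c·x^i·y^j.
Substituting Z = 1: F(X, Y, 1) = 2*x**2 + 3*x + y**2 - 2.
Note: deg(f) ≤ deg(F) = 2; strict inequality happens when F is divisible by Z (lost terms).


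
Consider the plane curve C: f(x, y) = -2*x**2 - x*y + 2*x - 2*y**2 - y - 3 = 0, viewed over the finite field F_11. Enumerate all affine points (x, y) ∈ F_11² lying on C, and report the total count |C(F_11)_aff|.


Affine F_11-points: {(5, 4)}; count = 1.

For each of the 121 pairs (x, y) ∈ F_11², evaluate f(x, y) mod 11. Record the zeros.
  x = 0: [0↦8, 1↦5, 2↦9, 3↦9, 4↦5, 5↦8, 6↦7, 7↦2, 8↦4, 9↦2, 10↦7]  zeros at y ∈ ∅
  x = 1: [0↦8, 1↦4, 2↦7, 3↦6, 4↦1, 5↦3, 6↦1, 7↦6, 8↦7, 9↦4, 10↦8]  zeros at y ∈ ∅
  x = 2: [0↦4, 1↦10, 2↦1, 3↦10, 4↦4, 5↦5, 6↦2, 7↦6, 8↦6, 9↦2, 10↦5]  zeros at y ∈ ∅
  x = 3: [0↦7, 1↦1, 2↦2, 3↦10, 4↦3, 5↦3, 6↦10, 7↦2, 8↦1, 9↦7, 10↦9]  zeros at y ∈ ∅
  x = 4: [0↦6, 1↦10, 2↦10, 3↦6, 4↦9, 5↦8, 6↦3, 7↦5, 8↦3, 9↦8, 10↦9]  zeros at y ∈ ∅
  x = 5: [0↦1, 1↦4, 2↦3, 3↦9, 4↦0, 5↦9, 6↦3, 7↦4, 8↦1, 9↦5, 10↦5]  zeros at y ∈ {4}
  x = 6: [0↦3, 1↦5, 2↦3, 3↦8, 4↦9, 5↦6, 6↦10, 7↦10, 8↦6, 9↦9, 10↦8]  zeros at y ∈ ∅
  x = 7: [0↦1, 1↦2, 2↦10, 3↦3, 4↦3, 5↦10, 6↦2, 7↦1, 8↦7, 9↦9, 10↦7]  zeros at y ∈ ∅
  x = 8: [0↦6, 1↦6, 2↦2, 3↦5, 4↦4, 5↦10, 6↦1, 7↦10, 8↦4, 9↦5, 10↦2]  zeros at y ∈ ∅
  x = 9: [0↦7, 1↦6, 2↦1, 3↦3, 4↦1, 5↦6, 6↦7, 7↦4, 8↦8, 9↦8, 10↦4]  zeros at y ∈ ∅
  x = 10: [0↦4, 1↦2, 2↦7, 3↦8, 4↦5, 5↦9, 6↦9, 7↦5, 8↦8, 9↦7, 10↦2]  zeros at y ∈ ∅
Collecting zeros: affine points = {(5, 4)}.
Total count |C(F_11)_aff| = 1.


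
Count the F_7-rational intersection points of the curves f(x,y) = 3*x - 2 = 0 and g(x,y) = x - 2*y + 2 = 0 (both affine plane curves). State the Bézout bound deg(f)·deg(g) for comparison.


Common zeros: {(3, 6)}; count = 1; Bézout bound = 1.

deg(f) = 1, deg(g) = 1, so Bézout bound = 1.
Scan x ∈ F_7. For each x, list the y ∈ F_7 with f(x, y) ≡ 0 and those with g(x, y) ≡ 0 (mod 7); the common zeros in that column are the intersection.
  x = 0: f ≡ 0 at y ∈ ∅; g ≡ 0 at y ∈ {1}; common: ∅.
  x = 1: f ≡ 0 at y ∈ ∅; g ≡ 0 at y ∈ {5}; common: ∅.
  x = 2: f ≡ 0 at y ∈ ∅; g ≡ 0 at y ∈ {2}; common: ∅.
  x = 3: f ≡ 0 at y ∈ {0, 1, 2, 3, 4, 5, 6}; g ≡ 0 at y ∈ {6}; common: {6}.
  x = 4: f ≡ 0 at y ∈ ∅; g ≡ 0 at y ∈ {3}; common: ∅.
  x = 5: f ≡ 0 at y ∈ ∅; g ≡ 0 at y ∈ {0}; common: ∅.
  x = 6: f ≡ 0 at y ∈ ∅; g ≡ 0 at y ∈ {4}; common: ∅.
Collecting: common zeros = {(3, 6)}, so the count is 1.
Comparison with the Bézout bound: 1 ≤ 1 = deg(f)·deg(g), as expected for curves with no common component (the bound is attained).


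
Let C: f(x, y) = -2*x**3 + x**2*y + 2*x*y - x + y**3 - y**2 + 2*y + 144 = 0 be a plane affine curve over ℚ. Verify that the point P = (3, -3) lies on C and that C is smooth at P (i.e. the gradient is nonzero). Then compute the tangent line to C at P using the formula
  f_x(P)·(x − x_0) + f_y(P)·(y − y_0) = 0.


Tangent line at P: -79*x + 50*y + 387 = 0.

Step 1: f(3, -3) = 0, so P lies on C.
Step 2: partial derivatives
  f_x(x, y) = -6*x**2 + 2*x*y + 2*y - 1, f_y(x, y) = x**2 + 2*x + 3*y**2 - 2*y + 2.
  f_x(P) = -79, f_y(P) = 50 (gradient nonzero, so P is smooth).
Step 3: tangent line at P: -79·(x − 3) + 50·(y − -3) = 0.
Expanding: -79*x + 50*y + 387 = 0.


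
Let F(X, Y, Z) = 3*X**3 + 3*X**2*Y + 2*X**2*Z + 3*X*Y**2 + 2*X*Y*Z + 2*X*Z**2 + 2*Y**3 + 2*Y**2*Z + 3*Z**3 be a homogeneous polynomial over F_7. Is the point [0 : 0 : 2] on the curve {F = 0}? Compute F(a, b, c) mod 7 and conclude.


F(0,0,2) ≡ 3 (mod 7); P is NOT on the curve.

Evaluate F(0, 0, 2) term-by-term (mod 7).
  3*X**3 ↦ 3·0·1·1 = 0
  3*X**2*Y ↦ 3·0·0·1 = 0
  2*X**2*Z ↦ 2·0·1·2 = 0
  3*X*Y**2 ↦ 3·0·0·1 = 0
  2*X*Y*Z ↦ 2·0·0·2 = 0
  2*X*Z**2 ↦ 2·0·1·4 = 0
  2*Y**3 ↦ 2·1·0·1 = 0
  2*Y**2*Z ↦ 2·1·0·2 = 0
  3*Z**3 ↦ 3·1·1·8 = 24
Sum: F(0, 0, 2) = (0) + (0) + (0) + (0) + (0) + (0) + (0) + (0) + (24) = 24.
Reducing mod 7: 24 ≡ 3 (mod 7).
Since F(a, b, c) ≡ 3 ≠ 0 (mod 7), P does NOT lie on the curve.


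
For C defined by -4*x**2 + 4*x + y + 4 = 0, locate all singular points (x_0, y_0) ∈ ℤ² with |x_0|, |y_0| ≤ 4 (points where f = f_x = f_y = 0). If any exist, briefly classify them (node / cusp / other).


No singular points in the scanned grid; C is smooth there.

Compute partial derivatives:
  f_x = 4 - 8*x.
  f_y = 1.
f_y = 1 is a nonzero constant, so f_y never vanishes: no point (x, y) can satisfy f = f_x = f_y = 0. In particular no (x, y) ∈ {−4, ..., 4}² is singular; the curve is smooth.


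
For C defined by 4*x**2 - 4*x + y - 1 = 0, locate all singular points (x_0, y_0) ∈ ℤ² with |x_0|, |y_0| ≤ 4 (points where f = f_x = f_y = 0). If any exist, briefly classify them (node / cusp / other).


No singular points in the scanned grid; C is smooth there.

Compute partial derivatives:
  f_x = 8*x - 4.
  f_y = 1.
f_y = 1 is a nonzero constant, so f_y never vanishes: no point (x, y) can satisfy f = f_x = f_y = 0. In particular no (x, y) ∈ {−4, ..., 4}² is singular; the curve is smooth.


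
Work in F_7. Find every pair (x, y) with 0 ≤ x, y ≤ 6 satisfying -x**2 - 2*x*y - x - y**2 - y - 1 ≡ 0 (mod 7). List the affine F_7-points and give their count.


Affine F_7-points: {(0, 2), (0, 4), (1, 1), (1, 3), (2, 0), (2, 2), (3, 1), (3, 6), (4, 0), (4, 5), (5, 4), (5, 6), (6, 3), (6, 5)}; count = 14.

For each of the 49 pairs (x, y) ∈ F_7², evaluate f(x, y) mod 7. Record the zeros.
  x = 0: [0↦6, 1↦4, 2↦0, 3↦1, 4↦0, 5↦4, 6↦6]  zeros at y ∈ {2, 4}
  x = 1: [0↦4, 1↦0, 2↦1, 3↦0, 4↦4, 5↦6, 6↦6]  zeros at y ∈ {1, 3}
  x = 2: [0↦0, 1↦1, 2↦0, 3↦4, 4↦6, 5↦6, 6↦4]  zeros at y ∈ {0, 2}
  x = 3: [0↦1, 1↦0, 2↦4, 3↦6, 4↦6, 5↦4, 6↦0]  zeros at y ∈ {1, 6}
  x = 4: [0↦0, 1↦4, 2↦6, 3↦6, 4↦4, 5↦0, 6↦1]  zeros at y ∈ {0, 5}
  x = 5: [0↦4, 1↦6, 2↦6, 3↦4, 4↦0, 5↦1, 6↦0]  zeros at y ∈ {4, 6}
  x = 6: [0↦6, 1↦6, 2↦4, 3↦0, 4↦1, 5↦0, 6↦4]  zeros at y ∈ {3, 5}
Collecting zeros: affine points = {(0, 2), (0, 4), (1, 1), (1, 3), (2, 0), (2, 2), (3, 1), (3, 6), (4, 0), (4, 5), (5, 4), (5, 6), (6, 3), (6, 5)}.
Total count |C(F_7)_aff| = 14.


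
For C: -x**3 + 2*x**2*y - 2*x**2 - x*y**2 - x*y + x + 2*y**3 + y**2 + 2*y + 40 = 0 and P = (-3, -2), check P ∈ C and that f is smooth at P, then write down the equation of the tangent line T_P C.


Tangent line at P: 8*x + 31*y + 86 = 0.

Step 1: f(-3, -2) = 0, so P lies on C.
Step 2: partial derivatives
  f_x(x, y) = -3*x**2 + 4*x*y - 4*x - y**2 - y + 1, f_y(x, y) = 2*x**2 - 2*x*y - x + 6*y**2 + 2*y + 2.
  f_x(P) = 8, f_y(P) = 31 (gradient nonzero, so P is smooth).
Step 3: tangent line at P: 8·(x − -3) + 31·(y − -2) = 0.
Expanding: 8*x + 31*y + 86 = 0.


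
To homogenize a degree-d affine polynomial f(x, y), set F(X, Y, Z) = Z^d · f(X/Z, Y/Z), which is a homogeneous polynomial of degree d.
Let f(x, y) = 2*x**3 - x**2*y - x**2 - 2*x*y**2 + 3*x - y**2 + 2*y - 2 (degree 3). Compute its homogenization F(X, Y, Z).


F(X, Y, Z) = 2*X**3 - X**2*Y - X**2*Z - 2*X*Y**2 + 3*X*Z**2 - Y**2*Z + 2*Y*Z**2 - 2*Z**3

deg(f) = 3.
Substitute x = X/Z, y = Y/Z into f, then multiply by Z^3.
  monomial 2·x^3·y^0 ↦ 2·X^3·Y^0·Z^0.
  monomial -1·x^2·y^1 ↦ -1·X^2·Y^1·Z^0.
  monomial -1·x^2·y^0 ↦ -1·X^2·Y^0·Z^1.
  monomial -2·x^1·y^2 ↦ -2·X^1·Y^2·Z^0.
  monomial 3·x^1·y^0 ↦ 3·X^1·Y^0·Z^2.
  monomial -1·x^0·y^2 ↦ -1·X^0·Y^2·Z^1.
  monomial 2·x^0·y^1 ↦ 2·X^0·Y^1·Z^2.
  monomial -2·x^0·y^0 ↦ -2·X^0·Y^0·Z^3.
Collecting: F(X, Y, Z) = 2*X**3 - X**2*Y - X**2*Z - 2*X*Y**2 + 3*X*Z**2 - Y**2*Z + 2*Y*Z**2 - 2*Z**3.


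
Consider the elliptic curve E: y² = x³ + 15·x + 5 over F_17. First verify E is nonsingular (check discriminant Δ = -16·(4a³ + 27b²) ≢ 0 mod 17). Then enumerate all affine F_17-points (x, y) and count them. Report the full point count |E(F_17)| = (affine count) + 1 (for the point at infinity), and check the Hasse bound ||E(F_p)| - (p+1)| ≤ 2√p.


Affine points = {(1, 2), (1, 15), (2, 3), (2, 14), (3, 3), (3, 14), (5, 1), (5, 16), (8, 5), (8, 12), (9, 6), (9, 11), (10, 4), (10, 13), (12, 3), (12, 14), (13, 0), (14, 1), (14, 16), (15, 1), (15, 16)}; affine count = 21; |E(F_17)| = 22.

Discriminant check: Δ ∝ 4a³ + 27b² = 4·15³ + 27·5² = 4·3375 + 27·25 ≡ 14 (mod 17). Nonzero ⇒ E is nonsingular.
For each x ∈ F_17, compute rhs = x³ + 15·x + 5 mod 17, then count y ∈ F_17 with y² ≡ rhs.
  x = 0: rhs = 5, matching y values: none (0 points).
  x = 1: rhs = 4, matching y values: 2, 15 (2 points).
  x = 2: rhs = 9, matching y values: 3, 14 (2 points).
  x = 3: rhs = 9, matching y values: 3, 14 (2 points).
  x = 4: rhs = 10, matching y values: none (0 points).
  x = 5: rhs = 1, matching y values: 1, 16 (2 points).
  x = 6: rhs = 5, matching y values: none (0 points).
  x = 7: rhs = 11, matching y values: none (0 points).
  x = 8: rhs = 8, matching y values: 5, 12 (2 points).
  x = 9: rhs = 2, matching y values: 6, 11 (2 points).
  x = 10: rhs = 16, matching y values: 4, 13 (2 points).
  x = 11: rhs = 5, matching y values: none (0 points).
  x = 12: rhs = 9, matching y values: 3, 14 (2 points).
  x = 13: rhs = 0, matching y values: 0 (1 points).
  x = 14: rhs = 1, matching y values: 1, 16 (2 points).
  x = 15: rhs = 1, matching y values: 1, 16 (2 points).
  x = 16: rhs = 6, matching y values: none (0 points).
Total affine count: 21.
Full point count |E(F_17)| = 21 + 1 = 22.
Hasse bound: |22 − (17+1)| = |4| = 4 ≤ 2√17 ≈ 8.2462 ✓.


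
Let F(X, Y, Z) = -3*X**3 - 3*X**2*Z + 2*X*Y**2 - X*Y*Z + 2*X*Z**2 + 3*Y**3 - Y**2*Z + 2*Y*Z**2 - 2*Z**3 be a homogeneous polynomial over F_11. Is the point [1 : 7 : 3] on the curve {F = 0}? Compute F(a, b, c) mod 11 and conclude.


F(1,7,3) ≡ 3 (mod 11); P is NOT on the curve.

Evaluate F(1, 7, 3) term-by-term (mod 11).
  -3*X**3 ↦ -3·1·1·1 = -3
  -3*X**2*Z ↦ -3·1·1·3 = -9
  2*X*Y**2 ↦ 2·1·49·1 = 98
  -X*Y*Z ↦ -1·1·7·3 = -21
  2*X*Z**2 ↦ 2·1·1·9 = 18
  3*Y**3 ↦ 3·1·343·1 = 1029
  -Y**2*Z ↦ -1·1·49·3 = -147
  2*Y*Z**2 ↦ 2·1·7·9 = 126
  -2*Z**3 ↦ -2·1·1·27 = -54
Sum: F(1, 7, 3) = (-3) + (-9) + (98) + (-21) + (18) + (1029) + (-147) + (126) + (-54) = 1037.
Reducing mod 11: 1037 ≡ 3 (mod 11).
Since F(a, b, c) ≡ 3 ≠ 0 (mod 11), P does NOT lie on the curve.


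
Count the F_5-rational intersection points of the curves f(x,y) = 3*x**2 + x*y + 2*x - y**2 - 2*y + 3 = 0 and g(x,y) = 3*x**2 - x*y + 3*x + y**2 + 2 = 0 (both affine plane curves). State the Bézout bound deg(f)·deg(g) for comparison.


Common zeros: {(2, 2)}; count = 1; Bézout bound = 4.

deg(f) = 2, deg(g) = 2, so Bézout bound = 4.
Scan x ∈ F_5. For each x, list the y ∈ F_5 with f(x, y) ≡ 0 and those with g(x, y) ≡ 0 (mod 5); the common zeros in that column are the intersection.
  x = 0: f ≡ 0 at y ∈ {1, 2}; g ≡ 0 at y ∈ ∅; common: ∅.
  x = 1: f ≡ 0 at y ∈ ∅; g ≡ 0 at y ∈ {2, 4}; common: ∅.
  x = 2: f ≡ 0 at y ∈ {2, 3}; g ≡ 0 at y ∈ {0, 2}; common: {2}.
  x = 3: f ≡ 0 at y ∈ {3}; g ≡ 0 at y ∈ ∅; common: ∅.
  x = 4: f ≡ 0 at y ∈ {1}; g ≡ 0 at y ∈ ∅; common: ∅.
Collecting: common zeros = {(2, 2)}, so the count is 1.
Comparison with the Bézout bound: 1 ≤ 4 = deg(f)·deg(g), as expected for curves with no common component (the affine F_5-count falls short of the bound because intersections may lie at infinity, over extension fields, or carry multiplicity).


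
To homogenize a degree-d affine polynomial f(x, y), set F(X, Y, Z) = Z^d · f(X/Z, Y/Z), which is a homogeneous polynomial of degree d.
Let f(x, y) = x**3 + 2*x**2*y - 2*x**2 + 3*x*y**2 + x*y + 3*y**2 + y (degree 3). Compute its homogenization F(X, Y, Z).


F(X, Y, Z) = X**3 + 2*X**2*Y - 2*X**2*Z + 3*X*Y**2 + X*Y*Z + 3*Y**2*Z + Y*Z**2

deg(f) = 3.
Substitute x = X/Z, y = Y/Z into f, then multiply by Z^3.
  monomial 1·x^3·y^0 ↦ 1·X^3·Y^0·Z^0.
  monomial 2·x^2·y^1 ↦ 2·X^2·Y^1·Z^0.
  monomial -2·x^2·y^0 ↦ -2·X^2·Y^0·Z^1.
  monomial 3·x^1·y^2 ↦ 3·X^1·Y^2·Z^0.
  monomial 1·x^1·y^1 ↦ 1·X^1·Y^1·Z^1.
  monomial 3·x^0·y^2 ↦ 3·X^0·Y^2·Z^1.
  monomial 1·x^0·y^1 ↦ 1·X^0·Y^1·Z^2.
Collecting: F(X, Y, Z) = X**3 + 2*X**2*Y - 2*X**2*Z + 3*X*Y**2 + X*Y*Z + 3*Y**2*Z + Y*Z**2.


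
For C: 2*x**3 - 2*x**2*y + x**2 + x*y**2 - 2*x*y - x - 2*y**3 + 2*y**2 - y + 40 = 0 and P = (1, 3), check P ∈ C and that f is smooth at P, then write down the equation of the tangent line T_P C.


Tangent line at P: -2*x - 41*y + 125 = 0.

Step 1: f(1, 3) = 0, so P lies on C.
Step 2: partial derivatives
  f_x(x, y) = 6*x**2 - 4*x*y + 2*x + y**2 - 2*y - 1, f_y(x, y) = -2*x**2 + 2*x*y - 2*x - 6*y**2 + 4*y - 1.
  f_x(P) = -2, f_y(P) = -41 (gradient nonzero, so P is smooth).
Step 3: tangent line at P: -2·(x − 1) + -41·(y − 3) = 0.
Expanding: -2*x - 41*y + 125 = 0.


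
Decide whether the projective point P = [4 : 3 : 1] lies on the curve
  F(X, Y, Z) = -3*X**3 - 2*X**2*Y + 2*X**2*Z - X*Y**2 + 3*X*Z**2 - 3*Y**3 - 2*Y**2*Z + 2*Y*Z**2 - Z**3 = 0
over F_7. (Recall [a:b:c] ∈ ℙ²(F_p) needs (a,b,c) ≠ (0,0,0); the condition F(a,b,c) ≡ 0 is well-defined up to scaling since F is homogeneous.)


F(4,3,1) ≡ 4 (mod 7); P is NOT on the curve.

Evaluate F(4, 3, 1) term-by-term (mod 7).
  -3*X**3 ↦ -3·64·1·1 = -192
  -2*X**2*Y ↦ -2·16·3·1 = -96
  2*X**2*Z ↦ 2·16·1·1 = 32
  -X*Y**2 ↦ -1·4·9·1 = -36
  3*X*Z**2 ↦ 3·4·1·1 = 12
  -3*Y**3 ↦ -3·1·27·1 = -81
  -2*Y**2*Z ↦ -2·1·9·1 = -18
  2*Y*Z**2 ↦ 2·1·3·1 = 6
  -Z**3 ↦ -1·1·1·1 = -1
Sum: F(4, 3, 1) = (-192) + (-96) + (32) + (-36) + (12) + (-81) + (-18) + (6) + (-1) = -374.
Reducing mod 7: -374 ≡ 4 (mod 7).
Since F(a, b, c) ≡ 4 ≠ 0 (mod 7), P does NOT lie on the curve.


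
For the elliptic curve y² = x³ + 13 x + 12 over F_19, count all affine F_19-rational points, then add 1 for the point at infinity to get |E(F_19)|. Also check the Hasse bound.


Affine points = {(1, 8), (1, 11), (7, 3), (7, 16), (8, 1), (8, 18), (11, 2), (11, 17), (17, 4), (17, 15), (18, 6), (18, 13)}; affine count = 12; |E(F_19)| = 13.

Discriminant check: Δ ∝ 4a³ + 27b² = 4·13³ + 27·12² = 4·2197 + 27·144 ≡ 3 (mod 19). Nonzero ⇒ E is nonsingular.
For each x ∈ F_19, compute rhs = x³ + 13·x + 12 mod 19, then count y ∈ F_19 with y² ≡ rhs.
  x = 0: rhs = 12, matching y values: none (0 points).
  x = 1: rhs = 7, matching y values: 8, 11 (2 points).
  x = 2: rhs = 8, matching y values: none (0 points).
  x = 3: rhs = 2, matching y values: none (0 points).
  x = 4: rhs = 14, matching y values: none (0 points).
  x = 5: rhs = 12, matching y values: none (0 points).
  x = 6: rhs = 2, matching y values: none (0 points).
  x = 7: rhs = 9, matching y values: 3, 16 (2 points).
  x = 8: rhs = 1, matching y values: 1, 18 (2 points).
  x = 9: rhs = 3, matching y values: none (0 points).
  x = 10: rhs = 2, matching y values: none (0 points).
  x = 11: rhs = 4, matching y values: 2, 17 (2 points).
  x = 12: rhs = 15, matching y values: none (0 points).
  x = 13: rhs = 3, matching y values: none (0 points).
  x = 14: rhs = 12, matching y values: none (0 points).
  x = 15: rhs = 10, matching y values: none (0 points).
  x = 16: rhs = 3, matching y values: none (0 points).
  x = 17: rhs = 16, matching y values: 4, 15 (2 points).
  x = 18: rhs = 17, matching y values: 6, 13 (2 points).
Total affine count: 12.
Full point count |E(F_19)| = 12 + 1 = 13.
Hasse bound: |13 − (19+1)| = |-7| = 7 ≤ 2√19 ≈ 8.7178 ✓.


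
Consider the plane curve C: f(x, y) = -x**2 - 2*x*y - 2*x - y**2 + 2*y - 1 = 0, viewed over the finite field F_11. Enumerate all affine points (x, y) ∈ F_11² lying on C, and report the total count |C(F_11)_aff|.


Affine F_11-points: {(0, 1), (2, 4), (2, 5), (6, 3), (6, 9), (7, 1), (7, 9), (8, 3), (8, 5), (10, 0), (10, 4)}; count = 11.

For each of the 121 pairs (x, y) ∈ F_11², evaluate f(x, y) mod 11. Record the zeros.
  x = 0: [0↦10, 1↦0, 2↦10, 3↦7, 4↦2, 5↦6, 6↦8, 7↦8, 8↦6, 9↦2, 10↦7]  zeros at y ∈ {1}
  x = 1: [0↦7, 1↦6, 2↦3, 3↦9, 4↦2, 5↦4, 6↦4, 7↦2, 8↦9, 9↦3, 10↦6]  zeros at y ∈ ∅
  x = 2: [0↦2, 1↦10, 2↦5, 3↦9, 4↦0, 5↦0, 6↦9, 7↦5, 8↦10, 9↦2, 10↦3]  zeros at y ∈ {4, 5}
  x = 3: [0↦6, 1↦1, 2↦5, 3↦7, 4↦7, 5↦5, 6↦1, 7↦6, 8↦9, 9↦10, 10↦9]  zeros at y ∈ ∅
  x = 4: [0↦8, 1↦1, 2↦3, 3↦3, 4↦1, 5↦8, 6↦2, 7↦5, 8↦6, 9↦5, 10↦2]  zeros at y ∈ ∅
  x = 5: [0↦8, 1↦10, 2↦10, 3↦8, 4↦4, 5↦9, 6↦1, 7↦2, 8↦1, 9↦9, 10↦4]  zeros at y ∈ ∅
  x = 6: [0↦6, 1↦6, 2↦4, 3↦0, 4↦5, 5↦8, 6↦9, 7↦8, 8↦5, 9↦0, 10↦4]  zeros at y ∈ {3, 9}
  x = 7: [0↦2, 1↦0, 2↦7, 3↦1, 4↦4, 5↦5, 6↦4, 7↦1, 8↦7, 9↦0, 10↦2]  zeros at y ∈ {1, 9}
  x = 8: [0↦7, 1↦3, 2↦8, 3↦0, 4↦1, 5↦0, 6↦8, 7↦3, 8↦7, 9↦9, 10↦9]  zeros at y ∈ {3, 5}
  x = 9: [0↦10, 1↦4, 2↦7, 3↦8, 4↦7, 5↦4, 6↦10, 7↦3, 8↦5, 9↦5, 10↦3]  zeros at y ∈ ∅
  x = 10: [0↦0, 1↦3, 2↦4, 3↦3, 4↦0, 5↦6, 6↦10, 7↦1, 8↦1, 9↦10, 10↦6]  zeros at y ∈ {0, 4}
Collecting zeros: affine points = {(0, 1), (2, 4), (2, 5), (6, 3), (6, 9), (7, 1), (7, 9), (8, 3), (8, 5), (10, 0), (10, 4)}.
Total count |C(F_11)_aff| = 11.


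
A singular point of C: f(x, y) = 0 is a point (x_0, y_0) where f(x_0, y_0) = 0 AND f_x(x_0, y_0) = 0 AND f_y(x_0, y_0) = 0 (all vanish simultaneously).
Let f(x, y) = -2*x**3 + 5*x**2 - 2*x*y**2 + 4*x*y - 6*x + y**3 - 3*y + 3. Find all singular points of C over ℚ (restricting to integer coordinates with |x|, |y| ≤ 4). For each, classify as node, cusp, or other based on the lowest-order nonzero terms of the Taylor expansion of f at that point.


Singular points: {(1, 1)}; classification: node.

Compute partial derivatives:
  f_x = -6*x**2 + 10*x - 2*y**2 + 4*y - 6.
  f_y = -4*x*y + 4*x + 3*y**2 - 3.
Scan x_0 ∈ {−4, ..., 4}. For each x_0, f_y(x_0, y) is a polynomial in y; find its integer roots y ∈ {−4, ..., 4}, then test f_x and f at those candidates.
  x = -4: f_y(-4, y) = 3*y**2 + 16*y - 19; vanishes at y ∈ {1}. (-4, 1): f_x = -140 ≠ 0.
  x = -3: f_y(-3, y) = 3*y**2 + 12*y - 15; vanishes at y ∈ {1}. (-3, 1): f_x = -88 ≠ 0.
  x = -2: f_y(-2, y) = 3*y**2 + 8*y - 11; vanishes at y ∈ {1}. (-2, 1): f_x = -48 ≠ 0.
  x = -1: f_y(-1, y) = 3*y**2 + 4*y - 7; vanishes at y ∈ {1}. (-1, 1): f_x = -20 ≠ 0.
  x = 0: f_y(0, y) = 3*y**2 - 3; vanishes at y ∈ {-1, 1}. (0, -1): f_x = -12 ≠ 0; (0, 1): f_x = -4 ≠ 0.
  x = 1: f_y(1, y) = 3*y**2 - 4*y + 1; vanishes at y ∈ {1}. (1, 1): f_x = 0, f = 0 — SINGULAR.
  x = 2: f_y(2, y) = 3*y**2 - 8*y + 5; vanishes at y ∈ {1}. (2, 1): f_x = -8 ≠ 0.
  x = 3: f_y(3, y) = 3*y**2 - 12*y + 9; vanishes at y ∈ {1, 3}. (3, 1): f_x = -28 ≠ 0; (3, 3): f_x = -36 ≠ 0.
  x = 4: f_y(4, y) = 3*y**2 - 16*y + 13; vanishes at y ∈ {1}. (4, 1): f_x = -60 ≠ 0.
Only singular point on the grid: (1, 1).
Classify: substitute x = 1 + u, y = 1 + v and expand: f = -2*u**3 - u**2 - 2*u*v**2 + v**3 + v**2.
No constant or linear terms (consistent with a singular point). Quadratic part: -u**2 + v**2. Cubic part: -2*u**3 - 2*u*v**2 + v**3.
The quadratic part v**2 - u**2 = (v − u)(v + u) splits into two distinct linear factors, so there are two distinct tangent lines y − 1 = ±(x − 1) — this is a node (ordinary double point).
Classification: node.
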